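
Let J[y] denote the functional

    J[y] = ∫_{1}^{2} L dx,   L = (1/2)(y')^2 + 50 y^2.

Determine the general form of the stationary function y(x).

The Lagrangian is L = (1/2)(y')^2 + 50 y^2.
∂L/∂y = 100y.
∂L/∂y' = y'.
The Euler-Lagrange equation d/dx(∂L/∂y') − ∂L/∂y = 0 becomes:
    y'' - 100 y = 0
General solution: y(x) = A e^(10x) + B e^(-10x), where A and B are arbitrary constants fixed by the endpoint conditions.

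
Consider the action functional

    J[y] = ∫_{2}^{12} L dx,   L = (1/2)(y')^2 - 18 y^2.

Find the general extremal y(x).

The Lagrangian is L = (1/2)(y')^2 - 18 y^2.
∂L/∂y = -36y.
∂L/∂y' = y'.
The Euler-Lagrange equation d/dx(∂L/∂y') − ∂L/∂y = 0 becomes:
    y'' + 36 y = 0
General solution: y(x) = A sin(6x) + B cos(6x), where A and B are arbitrary constants fixed by the endpoint conditions.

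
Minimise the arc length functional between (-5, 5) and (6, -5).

Arc-length functional: J[y] = ∫ sqrt(1 + (y')^2) dx.
Lagrangian L = sqrt(1 + (y')^2) has no explicit y dependence, so ∂L/∂y = 0 and the Euler-Lagrange equation gives
    d/dx( y' / sqrt(1 + (y')^2) ) = 0  ⇒  y' / sqrt(1 + (y')^2) = const.
Hence y' is constant, so y(x) is affine.
Fitting the endpoints (-5, 5) and (6, -5):
    slope m = ((-5) − 5) / (6 − (-5)) = -10/11,
    intercept c = 5 − m·(-5) = 5/11.
Extremal: y(x) = (-10/11) x + 5/11.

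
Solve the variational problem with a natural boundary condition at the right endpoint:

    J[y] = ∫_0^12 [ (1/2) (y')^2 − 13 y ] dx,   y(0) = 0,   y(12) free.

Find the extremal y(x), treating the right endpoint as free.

The Lagrangian L = (1/2) (y')^2 − 13 y gives
    ∂L/∂y = −13,   ∂L/∂y' = y'.
Euler-Lagrange: d/dx(y') − (−13) = 0, i.e. y'' + 13 = 0, so
    y(x) = −(13/2) x^2 + C1 x + C2.
Fixed left endpoint y(0) = 0 ⇒ C2 = 0.
The right endpoint x = 12 is free, so the natural (transversality) condition is ∂L/∂y' |_{x=12} = 0, i.e. y'(12) = 0.
Compute y'(x) = −13 x + C1, so y'(12) = −156 + C1 = 0 ⇒ C1 = 156.
Therefore the extremal is
    y(x) = −(13/2) x^2 + 156 x.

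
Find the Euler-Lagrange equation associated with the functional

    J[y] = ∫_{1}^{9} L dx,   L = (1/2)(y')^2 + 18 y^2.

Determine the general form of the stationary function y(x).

The Lagrangian is L = (1/2)(y')^2 + 18 y^2.
∂L/∂y = 36y.
∂L/∂y' = y'.
The Euler-Lagrange equation d/dx(∂L/∂y') − ∂L/∂y = 0 becomes:
    y'' - 36 y = 0
General solution: y(x) = A e^(6x) + B e^(-6x), where A and B are arbitrary constants fixed by the endpoint conditions.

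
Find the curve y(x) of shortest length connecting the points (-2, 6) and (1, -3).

Arc-length functional: J[y] = ∫ sqrt(1 + (y')^2) dx.
Lagrangian L = sqrt(1 + (y')^2) has no explicit y dependence, so ∂L/∂y = 0 and the Euler-Lagrange equation gives
    d/dx( y' / sqrt(1 + (y')^2) ) = 0  ⇒  y' / sqrt(1 + (y')^2) = const.
Hence y' is constant, so y(x) is affine.
Fitting the endpoints (-2, 6) and (1, -3):
    slope m = ((-3) − 6) / (1 − (-2)) = -3,
    intercept c = 6 − m·(-2) = 0.
Extremal: y(x) = -3 x.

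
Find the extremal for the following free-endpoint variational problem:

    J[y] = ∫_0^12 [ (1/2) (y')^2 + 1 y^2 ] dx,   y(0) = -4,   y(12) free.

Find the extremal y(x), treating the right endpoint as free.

The Lagrangian L = (1/2) (y')^2 + 1 y^2 gives
    ∂L/∂y = 2 y,   ∂L/∂y' = y'.
Euler-Lagrange: y'' − 2 y = 0.
With k = sqrt(2), the general solution is
    y(x) = A cosh(sqrt(2) x) + B sinh(sqrt(2) x).
Fixed left endpoint y(0) = -4 ⇒ A = -4.
The right endpoint x = 12 is free, so the natural (transversality) condition is ∂L/∂y' |_{x=12} = 0, i.e. y'(12) = 0.
Compute y'(x) = A k sinh(k x) + B k cosh(k x), so
    y'(12) = A k sinh(k·12) + B k cosh(k·12) = 0
    ⇒ B = −A tanh(k·12) = 4 tanh(sqrt(2)·12).
Therefore the extremal is
    y(x) = −4 cosh(sqrt(2) x) + 4 tanh(sqrt(2)·12) sinh(sqrt(2) x).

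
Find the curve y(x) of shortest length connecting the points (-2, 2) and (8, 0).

Arc-length functional: J[y] = ∫ sqrt(1 + (y')^2) dx.
Lagrangian L = sqrt(1 + (y')^2) has no explicit y dependence, so ∂L/∂y = 0 and the Euler-Lagrange equation gives
    d/dx( y' / sqrt(1 + (y')^2) ) = 0  ⇒  y' / sqrt(1 + (y')^2) = const.
Hence y' is constant, so y(x) is affine.
Fitting the endpoints (-2, 2) and (8, 0):
    slope m = (0 − 2) / (8 − (-2)) = -1/5,
    intercept c = 2 − m·(-2) = 8/5.
Extremal: y(x) = (-1/5) x + 8/5.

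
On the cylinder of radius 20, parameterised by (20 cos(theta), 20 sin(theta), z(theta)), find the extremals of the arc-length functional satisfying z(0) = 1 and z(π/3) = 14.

Parameterise the cylinder of radius R = 20 as
    r(θ) = (20 cos θ, 20 sin θ, z(θ)).
The arc-length element is
    ds = sqrt(400 + (dz/dθ)^2) dθ,
so the Lagrangian is L = sqrt(400 + z'^2).
L depends on z' only, not on z or θ, so ∂L/∂z = 0 and
    ∂L/∂z' = z' / sqrt(400 + z'^2).
The Euler-Lagrange equation gives
    d/dθ( z' / sqrt(400 + z'^2) ) = 0,
so z' is constant. Integrating once:
    z(θ) = a θ + b,
a helix on the cylinder (a straight line when the cylinder is unrolled). The constants a, b are determined by the endpoint conditions.
With endpoint conditions z(0) = 1 and z(π/3) = 14: from z(0) = b we get b = 1, and a·π/3 + 1 = 14 gives a = 39/π, so
    z(θ) = (39/π) θ + 1.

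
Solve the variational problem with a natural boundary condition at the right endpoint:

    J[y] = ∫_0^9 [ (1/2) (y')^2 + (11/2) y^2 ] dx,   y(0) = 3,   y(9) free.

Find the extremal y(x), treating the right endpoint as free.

The Lagrangian L = (1/2) (y')^2 + (11/2) y^2 gives
    ∂L/∂y = 11 y,   ∂L/∂y' = y'.
Euler-Lagrange: y'' − 11 y = 0.
With k = sqrt(11), the general solution is
    y(x) = A cosh(sqrt(11) x) + B sinh(sqrt(11) x).
Fixed left endpoint y(0) = 3 ⇒ A = 3.
The right endpoint x = 9 is free, so the natural (transversality) condition is ∂L/∂y' |_{x=9} = 0, i.e. y'(9) = 0.
Compute y'(x) = A k sinh(k x) + B k cosh(k x), so
    y'(9) = A k sinh(k·9) + B k cosh(k·9) = 0
    ⇒ B = −A tanh(k·9) = − 3 tanh(sqrt(11)·9).
Therefore the extremal is
    y(x) = 3 cosh(sqrt(11) x) − 3 tanh(sqrt(11)·9) sinh(sqrt(11) x).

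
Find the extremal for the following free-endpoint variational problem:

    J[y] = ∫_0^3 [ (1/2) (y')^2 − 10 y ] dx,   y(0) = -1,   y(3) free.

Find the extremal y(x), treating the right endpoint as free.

The Lagrangian L = (1/2) (y')^2 − 10 y gives
    ∂L/∂y = −10,   ∂L/∂y' = y'.
Euler-Lagrange: d/dx(y') − (−10) = 0, i.e. y'' + 10 = 0, so
    y(x) = −(10/2) x^2 + C1 x + C2.
Fixed left endpoint y(0) = -1 ⇒ C2 = -1.
The right endpoint x = 3 is free, so the natural (transversality) condition is ∂L/∂y' |_{x=3} = 0, i.e. y'(3) = 0.
Compute y'(x) = −10 x + C1, so y'(3) = −30 + C1 = 0 ⇒ C1 = 30.
Therefore the extremal is
    y(x) = −5 x^2 + 30 x − 1.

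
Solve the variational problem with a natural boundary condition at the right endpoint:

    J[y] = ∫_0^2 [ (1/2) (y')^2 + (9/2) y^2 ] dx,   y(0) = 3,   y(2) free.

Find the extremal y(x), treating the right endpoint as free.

The Lagrangian L = (1/2) (y')^2 + (9/2) y^2 gives
    ∂L/∂y = 9 y,   ∂L/∂y' = y'.
Euler-Lagrange: y'' − 9 y = 0.
With k = 3, the general solution is
    y(x) = A cosh(3 x) + B sinh(3 x).
Fixed left endpoint y(0) = 3 ⇒ A = 3.
The right endpoint x = 2 is free, so the natural (transversality) condition is ∂L/∂y' |_{x=2} = 0, i.e. y'(2) = 0.
Compute y'(x) = A k sinh(k x) + B k cosh(k x), so
    y'(2) = A k sinh(k·2) + B k cosh(k·2) = 0
    ⇒ B = −A tanh(k·2) = − 3 tanh(3·2).
Therefore the extremal is
    y(x) = 3 cosh(3 x) − 3 tanh(3·2) sinh(3 x).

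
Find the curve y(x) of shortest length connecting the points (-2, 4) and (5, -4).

Arc-length functional: J[y] = ∫ sqrt(1 + (y')^2) dx.
Lagrangian L = sqrt(1 + (y')^2) has no explicit y dependence, so ∂L/∂y = 0 and the Euler-Lagrange equation gives
    d/dx( y' / sqrt(1 + (y')^2) ) = 0  ⇒  y' / sqrt(1 + (y')^2) = const.
Hence y' is constant, so y(x) is affine.
Fitting the endpoints (-2, 4) and (5, -4):
    slope m = ((-4) − 4) / (5 − (-2)) = -8/7,
    intercept c = 4 − m·(-2) = 12/7.
Extremal: y(x) = (-8/7) x + 12/7.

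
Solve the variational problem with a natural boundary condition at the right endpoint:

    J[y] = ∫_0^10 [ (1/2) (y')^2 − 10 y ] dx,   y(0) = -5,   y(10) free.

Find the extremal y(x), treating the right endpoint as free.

The Lagrangian L = (1/2) (y')^2 − 10 y gives
    ∂L/∂y = −10,   ∂L/∂y' = y'.
Euler-Lagrange: d/dx(y') − (−10) = 0, i.e. y'' + 10 = 0, so
    y(x) = −(10/2) x^2 + C1 x + C2.
Fixed left endpoint y(0) = -5 ⇒ C2 = -5.
The right endpoint x = 10 is free, so the natural (transversality) condition is ∂L/∂y' |_{x=10} = 0, i.e. y'(10) = 0.
Compute y'(x) = −10 x + C1, so y'(10) = −100 + C1 = 0 ⇒ C1 = 100.
Therefore the extremal is
    y(x) = −5 x^2 + 100 x − 5.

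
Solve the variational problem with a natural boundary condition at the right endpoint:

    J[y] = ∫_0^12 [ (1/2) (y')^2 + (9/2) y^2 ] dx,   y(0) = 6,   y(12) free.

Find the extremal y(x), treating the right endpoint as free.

The Lagrangian L = (1/2) (y')^2 + (9/2) y^2 gives
    ∂L/∂y = 9 y,   ∂L/∂y' = y'.
Euler-Lagrange: y'' − 9 y = 0.
With k = 3, the general solution is
    y(x) = A cosh(3 x) + B sinh(3 x).
Fixed left endpoint y(0) = 6 ⇒ A = 6.
The right endpoint x = 12 is free, so the natural (transversality) condition is ∂L/∂y' |_{x=12} = 0, i.e. y'(12) = 0.
Compute y'(x) = A k sinh(k x) + B k cosh(k x), so
    y'(12) = A k sinh(k·12) + B k cosh(k·12) = 0
    ⇒ B = −A tanh(k·12) = − 6 tanh(3·12).
Therefore the extremal is
    y(x) = 6 cosh(3 x) − 6 tanh(3·12) sinh(3 x).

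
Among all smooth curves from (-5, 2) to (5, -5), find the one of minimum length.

Arc-length functional: J[y] = ∫ sqrt(1 + (y')^2) dx.
Lagrangian L = sqrt(1 + (y')^2) has no explicit y dependence, so ∂L/∂y = 0 and the Euler-Lagrange equation gives
    d/dx( y' / sqrt(1 + (y')^2) ) = 0  ⇒  y' / sqrt(1 + (y')^2) = const.
Hence y' is constant, so y(x) is affine.
Fitting the endpoints (-5, 2) and (5, -5):
    slope m = ((-5) − 2) / (5 − (-5)) = -7/10,
    intercept c = 2 − m·(-5) = -3/2.
Extremal: y(x) = (-7/10) x - 3/2.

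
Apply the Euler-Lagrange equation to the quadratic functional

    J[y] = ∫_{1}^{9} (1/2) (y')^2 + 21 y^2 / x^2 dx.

The Lagrangian is L = (1/2) (y')^2 + 21 y^2 / x^2.
Compute ∂L/∂y = 42y/x^2, ∂L/∂y' = y'.
The Euler-Lagrange equation d/dx(∂L/∂y') − ∂L/∂y = 0 reduces to
    y'' − 42/x^2 · y = 0  (x > 0).
Its general solution is
    y(x) = A x^7 + B x^(-6),
with A, B fixed by the endpoint conditions.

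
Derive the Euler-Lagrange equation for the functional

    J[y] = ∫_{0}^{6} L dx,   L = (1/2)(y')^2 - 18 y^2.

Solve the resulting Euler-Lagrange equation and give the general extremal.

The Lagrangian is L = (1/2)(y')^2 - 18 y^2.
∂L/∂y = -36y.
∂L/∂y' = y'.
The Euler-Lagrange equation d/dx(∂L/∂y') − ∂L/∂y = 0 becomes:
    y'' + 36 y = 0
General solution: y(x) = A sin(6x) + B cos(6x), where A and B are arbitrary constants fixed by the endpoint conditions.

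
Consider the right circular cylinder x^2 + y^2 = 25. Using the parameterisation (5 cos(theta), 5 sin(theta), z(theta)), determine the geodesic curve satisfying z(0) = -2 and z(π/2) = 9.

Parameterise the cylinder of radius R = 5 as
    r(θ) = (5 cos θ, 5 sin θ, z(θ)).
The arc-length element is
    ds = sqrt(25 + (dz/dθ)^2) dθ,
so the Lagrangian is L = sqrt(25 + z'^2).
L depends on z' only, not on z or θ, so ∂L/∂z = 0 and
    ∂L/∂z' = z' / sqrt(25 + z'^2).
The Euler-Lagrange equation gives
    d/dθ( z' / sqrt(25 + z'^2) ) = 0,
so z' is constant. Integrating once:
    z(θ) = a θ + b,
a helix on the cylinder (a straight line when the cylinder is unrolled). The constants a, b are determined by the endpoint conditions.
With endpoint conditions z(0) = -2 and z(π/2) = 9: from z(0) = b we get b = -2, and a·π/2 + -2 = 9 gives a = 22/π, so
    z(θ) = (22/π) θ − 2.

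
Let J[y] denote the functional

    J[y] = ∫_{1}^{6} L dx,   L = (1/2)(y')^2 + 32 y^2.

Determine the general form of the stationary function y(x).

The Lagrangian is L = (1/2)(y')^2 + 32 y^2.
∂L/∂y = 64y.
∂L/∂y' = y'.
The Euler-Lagrange equation d/dx(∂L/∂y') − ∂L/∂y = 0 becomes:
    y'' - 64 y = 0
General solution: y(x) = A e^(8x) + B e^(-8x), where A and B are arbitrary constants fixed by the endpoint conditions.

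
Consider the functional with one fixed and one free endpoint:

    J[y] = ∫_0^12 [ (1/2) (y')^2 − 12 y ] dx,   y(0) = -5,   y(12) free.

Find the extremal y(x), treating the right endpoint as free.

The Lagrangian L = (1/2) (y')^2 − 12 y gives
    ∂L/∂y = −12,   ∂L/∂y' = y'.
Euler-Lagrange: d/dx(y') − (−12) = 0, i.e. y'' + 12 = 0, so
    y(x) = −(12/2) x^2 + C1 x + C2.
Fixed left endpoint y(0) = -5 ⇒ C2 = -5.
The right endpoint x = 12 is free, so the natural (transversality) condition is ∂L/∂y' |_{x=12} = 0, i.e. y'(12) = 0.
Compute y'(x) = −12 x + C1, so y'(12) = −144 + C1 = 0 ⇒ C1 = 144.
Therefore the extremal is
    y(x) = −6 x^2 + 144 x − 5.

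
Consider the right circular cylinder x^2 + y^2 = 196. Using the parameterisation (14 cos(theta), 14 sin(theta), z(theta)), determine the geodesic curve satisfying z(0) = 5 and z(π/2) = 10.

Parameterise the cylinder of radius R = 14 as
    r(θ) = (14 cos θ, 14 sin θ, z(θ)).
The arc-length element is
    ds = sqrt(196 + (dz/dθ)^2) dθ,
so the Lagrangian is L = sqrt(196 + z'^2).
L depends on z' only, not on z or θ, so ∂L/∂z = 0 and
    ∂L/∂z' = z' / sqrt(196 + z'^2).
The Euler-Lagrange equation gives
    d/dθ( z' / sqrt(196 + z'^2) ) = 0,
so z' is constant. Integrating once:
    z(θ) = a θ + b,
a helix on the cylinder (a straight line when the cylinder is unrolled). The constants a, b are determined by the endpoint conditions.
With endpoint conditions z(0) = 5 and z(π/2) = 10: from z(0) = b we get b = 5, and a·π/2 + 5 = 10 gives a = 10/π, so
    z(θ) = (10/π) θ + 5.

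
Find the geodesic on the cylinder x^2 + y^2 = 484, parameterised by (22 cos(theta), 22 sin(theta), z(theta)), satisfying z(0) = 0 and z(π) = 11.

Parameterise the cylinder of radius R = 22 as
    r(θ) = (22 cos θ, 22 sin θ, z(θ)).
The arc-length element is
    ds = sqrt(484 + (dz/dθ)^2) dθ,
so the Lagrangian is L = sqrt(484 + z'^2).
L depends on z' only, not on z or θ, so ∂L/∂z = 0 and
    ∂L/∂z' = z' / sqrt(484 + z'^2).
The Euler-Lagrange equation gives
    d/dθ( z' / sqrt(484 + z'^2) ) = 0,
so z' is constant. Integrating once:
    z(θ) = a θ + b,
a helix on the cylinder (a straight line when the cylinder is unrolled). The constants a, b are determined by the endpoint conditions.
With endpoint conditions z(0) = 0 and z(π) = 11: from z(0) = b we get b = 0, and a·π + 0 = 11 gives a = 11/π, so
    z(θ) = (11/π) θ.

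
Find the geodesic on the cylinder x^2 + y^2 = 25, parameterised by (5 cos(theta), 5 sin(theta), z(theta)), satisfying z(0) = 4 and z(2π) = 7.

Parameterise the cylinder of radius R = 5 as
    r(θ) = (5 cos θ, 5 sin θ, z(θ)).
The arc-length element is
    ds = sqrt(25 + (dz/dθ)^2) dθ,
so the Lagrangian is L = sqrt(25 + z'^2).
L depends on z' only, not on z or θ, so ∂L/∂z = 0 and
    ∂L/∂z' = z' / sqrt(25 + z'^2).
The Euler-Lagrange equation gives
    d/dθ( z' / sqrt(25 + z'^2) ) = 0,
so z' is constant. Integrating once:
    z(θ) = a θ + b,
a helix on the cylinder (a straight line when the cylinder is unrolled). The constants a, b are determined by the endpoint conditions.
With endpoint conditions z(0) = 4 and z(2π) = 7: from z(0) = b we get b = 4, and a·2π + 4 = 7 gives a = 3/(2π), so
    z(θ) = (3/(2π)) θ + 4.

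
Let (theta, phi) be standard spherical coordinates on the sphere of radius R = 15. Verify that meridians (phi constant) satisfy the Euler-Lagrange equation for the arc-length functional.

On the sphere of radius R = 15 with spherical coordinates (θ, φ), the induced metric is
    ds^2 = 225(dθ^2 + sin^2(θ) dφ^2).
Using θ as the parameter, the arc-length functional becomes
    J[φ] = ∫ 15 sqrt(1 + sin^2(θ) (dφ/dθ)^2) dθ.
So L = 15 sqrt(1 + sin^2(θ) φ'^2). Compute
    ∂L/∂φ = 0  (L has no explicit φ dependence),
    ∂L/∂φ' = 15 sin^2(θ) φ' / sqrt(1 + sin^2(θ) φ'^2).
For the candidate φ(θ) = c (constant), φ' = 0, so ∂L/∂φ' evaluated along the candidate vanishes, and ∂L/∂φ is identically zero. Hence
    d/dθ(∂L/∂φ') − ∂L/∂φ = 0
is satisfied. Therefore meridians φ = const are extremals of arc length — they are geodesics on the sphere.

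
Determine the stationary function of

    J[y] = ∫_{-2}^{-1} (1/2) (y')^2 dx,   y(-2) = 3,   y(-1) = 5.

The Lagrangian is L = (1/2) (y')^2.
Compute ∂L/∂y = 0, ∂L/∂y' = y'.
The Euler-Lagrange equation d/dx(∂L/∂y') − ∂L/∂y = 0 reduces to
    y'' = 0.
Its general solution is
    y(x) = A x + B,
with A, B fixed by the endpoint conditions.
Applying the endpoint conditions y(-2) = 3 and y(-1) = 5: solve A·-2 + B = 3 and A·-1 + B = 5. Subtracting gives A(-1 − -2) = 5 − 3, so A = 2, and B = 3 − A·-2 = 7. Therefore
    y(x) = 2 x + 7.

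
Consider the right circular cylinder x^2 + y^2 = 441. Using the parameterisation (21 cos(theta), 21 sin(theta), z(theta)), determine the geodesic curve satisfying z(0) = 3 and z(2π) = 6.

Parameterise the cylinder of radius R = 21 as
    r(θ) = (21 cos θ, 21 sin θ, z(θ)).
The arc-length element is
    ds = sqrt(441 + (dz/dθ)^2) dθ,
so the Lagrangian is L = sqrt(441 + z'^2).
L depends on z' only, not on z or θ, so ∂L/∂z = 0 and
    ∂L/∂z' = z' / sqrt(441 + z'^2).
The Euler-Lagrange equation gives
    d/dθ( z' / sqrt(441 + z'^2) ) = 0,
so z' is constant. Integrating once:
    z(θ) = a θ + b,
a helix on the cylinder (a straight line when the cylinder is unrolled). The constants a, b are determined by the endpoint conditions.
With endpoint conditions z(0) = 3 and z(2π) = 6: from z(0) = b we get b = 3, and a·2π + 3 = 6 gives a = 3/(2π), so
    z(θ) = (3/(2π)) θ + 3.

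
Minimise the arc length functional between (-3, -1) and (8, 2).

Arc-length functional: J[y] = ∫ sqrt(1 + (y')^2) dx.
Lagrangian L = sqrt(1 + (y')^2) has no explicit y dependence, so ∂L/∂y = 0 and the Euler-Lagrange equation gives
    d/dx( y' / sqrt(1 + (y')^2) ) = 0  ⇒  y' / sqrt(1 + (y')^2) = const.
Hence y' is constant, so y(x) is affine.
Fitting the endpoints (-3, -1) and (8, 2):
    slope m = (2 − (-1)) / (8 − (-3)) = 3/11,
    intercept c = (-1) − m·(-3) = -2/11.
Extremal: y(x) = (3/11) x - 2/11.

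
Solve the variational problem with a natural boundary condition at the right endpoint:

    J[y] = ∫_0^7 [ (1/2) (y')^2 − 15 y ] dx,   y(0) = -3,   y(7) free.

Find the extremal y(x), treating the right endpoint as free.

The Lagrangian L = (1/2) (y')^2 − 15 y gives
    ∂L/∂y = −15,   ∂L/∂y' = y'.
Euler-Lagrange: d/dx(y') − (−15) = 0, i.e. y'' + 15 = 0, so
    y(x) = −(15/2) x^2 + C1 x + C2.
Fixed left endpoint y(0) = -3 ⇒ C2 = -3.
The right endpoint x = 7 is free, so the natural (transversality) condition is ∂L/∂y' |_{x=7} = 0, i.e. y'(7) = 0.
Compute y'(x) = −15 x + C1, so y'(7) = −105 + C1 = 0 ⇒ C1 = 105.
Therefore the extremal is
    y(x) = −(15/2) x^2 + 105 x − 3.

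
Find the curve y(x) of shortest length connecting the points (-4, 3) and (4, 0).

Arc-length functional: J[y] = ∫ sqrt(1 + (y')^2) dx.
Lagrangian L = sqrt(1 + (y')^2) has no explicit y dependence, so ∂L/∂y = 0 and the Euler-Lagrange equation gives
    d/dx( y' / sqrt(1 + (y')^2) ) = 0  ⇒  y' / sqrt(1 + (y')^2) = const.
Hence y' is constant, so y(x) is affine.
Fitting the endpoints (-4, 3) and (4, 0):
    slope m = (0 − 3) / (4 − (-4)) = -3/8,
    intercept c = 3 − m·(-4) = 3/2.
Extremal: y(x) = (-3/8) x + 3/2.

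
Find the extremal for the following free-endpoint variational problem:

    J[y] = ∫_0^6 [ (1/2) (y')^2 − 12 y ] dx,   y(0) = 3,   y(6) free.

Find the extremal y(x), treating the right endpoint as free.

The Lagrangian L = (1/2) (y')^2 − 12 y gives
    ∂L/∂y = −12,   ∂L/∂y' = y'.
Euler-Lagrange: d/dx(y') − (−12) = 0, i.e. y'' + 12 = 0, so
    y(x) = −(12/2) x^2 + C1 x + C2.
Fixed left endpoint y(0) = 3 ⇒ C2 = 3.
The right endpoint x = 6 is free, so the natural (transversality) condition is ∂L/∂y' |_{x=6} = 0, i.e. y'(6) = 0.
Compute y'(x) = −12 x + C1, so y'(6) = −72 + C1 = 0 ⇒ C1 = 72.
Therefore the extremal is
    y(x) = −6 x^2 + 72 x + 3.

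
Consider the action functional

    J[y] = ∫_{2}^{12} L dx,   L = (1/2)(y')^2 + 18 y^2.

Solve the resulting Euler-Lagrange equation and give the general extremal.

The Lagrangian is L = (1/2)(y')^2 + 18 y^2.
∂L/∂y = 36y.
∂L/∂y' = y'.
The Euler-Lagrange equation d/dx(∂L/∂y') − ∂L/∂y = 0 becomes:
    y'' - 36 y = 0
General solution: y(x) = A e^(6x) + B e^(-6x), where A and B are arbitrary constants fixed by the endpoint conditions.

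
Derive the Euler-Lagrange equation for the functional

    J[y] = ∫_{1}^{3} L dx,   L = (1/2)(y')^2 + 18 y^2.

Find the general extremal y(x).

The Lagrangian is L = (1/2)(y')^2 + 18 y^2.
∂L/∂y = 36y.
∂L/∂y' = y'.
The Euler-Lagrange equation d/dx(∂L/∂y') − ∂L/∂y = 0 becomes:
    y'' - 36 y = 0
General solution: y(x) = A e^(6x) + B e^(-6x), where A and B are arbitrary constants fixed by the endpoint conditions.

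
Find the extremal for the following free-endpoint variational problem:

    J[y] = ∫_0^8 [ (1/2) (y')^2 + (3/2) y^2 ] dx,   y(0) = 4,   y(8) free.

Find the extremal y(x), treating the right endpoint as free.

The Lagrangian L = (1/2) (y')^2 + (3/2) y^2 gives
    ∂L/∂y = 3 y,   ∂L/∂y' = y'.
Euler-Lagrange: y'' − 3 y = 0.
With k = sqrt(3), the general solution is
    y(x) = A cosh(sqrt(3) x) + B sinh(sqrt(3) x).
Fixed left endpoint y(0) = 4 ⇒ A = 4.
The right endpoint x = 8 is free, so the natural (transversality) condition is ∂L/∂y' |_{x=8} = 0, i.e. y'(8) = 0.
Compute y'(x) = A k sinh(k x) + B k cosh(k x), so
    y'(8) = A k sinh(k·8) + B k cosh(k·8) = 0
    ⇒ B = −A tanh(k·8) = − 4 tanh(sqrt(3)·8).
Therefore the extremal is
    y(x) = 4 cosh(sqrt(3) x) − 4 tanh(sqrt(3)·8) sinh(sqrt(3) x).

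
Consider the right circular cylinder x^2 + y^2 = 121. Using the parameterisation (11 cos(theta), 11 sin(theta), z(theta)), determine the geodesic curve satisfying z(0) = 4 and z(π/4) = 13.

Parameterise the cylinder of radius R = 11 as
    r(θ) = (11 cos θ, 11 sin θ, z(θ)).
The arc-length element is
    ds = sqrt(121 + (dz/dθ)^2) dθ,
so the Lagrangian is L = sqrt(121 + z'^2).
L depends on z' only, not on z or θ, so ∂L/∂z = 0 and
    ∂L/∂z' = z' / sqrt(121 + z'^2).
The Euler-Lagrange equation gives
    d/dθ( z' / sqrt(121 + z'^2) ) = 0,
so z' is constant. Integrating once:
    z(θ) = a θ + b,
a helix on the cylinder (a straight line when the cylinder is unrolled). The constants a, b are determined by the endpoint conditions.
With endpoint conditions z(0) = 4 and z(π/4) = 13: from z(0) = b we get b = 4, and a·π/4 + 4 = 13 gives a = 36/π, so
    z(θ) = (36/π) θ + 4.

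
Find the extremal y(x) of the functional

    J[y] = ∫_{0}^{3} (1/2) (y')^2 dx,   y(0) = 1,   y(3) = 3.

The Lagrangian is L = (1/2) (y')^2.
Compute ∂L/∂y = 0, ∂L/∂y' = y'.
The Euler-Lagrange equation d/dx(∂L/∂y') − ∂L/∂y = 0 reduces to
    y'' = 0.
Its general solution is
    y(x) = A x + B,
with A, B fixed by the endpoint conditions.
Applying the endpoint conditions y(0) = 1 and y(3) = 3: solve A·0 + B = 1 and A·3 + B = 3. Subtracting gives A(3 − 0) = 3 − 1, so A = 2/3, and B = 1 − A·0 = 1. Therefore
    y(x) = (2/3) x + 1.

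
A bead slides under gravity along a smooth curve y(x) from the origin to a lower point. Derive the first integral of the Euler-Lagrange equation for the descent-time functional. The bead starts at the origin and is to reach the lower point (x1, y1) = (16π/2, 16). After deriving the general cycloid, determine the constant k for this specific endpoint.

The Lagrangian L = sqrt((1 + y'^2) / y) has no explicit x dependence, so the Beltrami identity applies:
    L − y' ∂L/∂y' = C.
Compute ∂L/∂y' = y' / sqrt(y (1 + y'^2)).
Substitute:
    sqrt((1 + y'^2)/y) − y'·y' / sqrt(y (1 + y'^2))
    = (1 + y'^2) / sqrt(y (1 + y'^2)) − y'^2 / sqrt(y (1 + y'^2))
    = 1 / sqrt(y (1 + y'^2)) = C.
Squaring and rearranging gives the first integral
    y (1 + y'^2) = 1/C^2 =: k   (constant).
Solving this first-order ODE by the substitution
    y = (k/2)(1 − cos θ)
yields the cycloid parameterisation
    x(θ) = (k/2)(θ − sin θ),   y(θ) = (k/2)(1 − cos θ).
The constant k is fixed by the endpoint condition.
Now fit the given lower endpoint (x1, y1) = (16π/2, 16). At the bottom of the first arch (θ = π), the parametric equations give
    y(π) = (k/2)(1 − cos π) = k,
    x(π) = (k/2)(π − sin π) = kπ/2.
Matching y(π) = 16 gives k = 16, consistent with x(π) = 16π/2. Therefore the specific cycloid is
    x(θ) = (16/2)(θ − sin θ),   y(θ) = (16/2)(1 − cos θ).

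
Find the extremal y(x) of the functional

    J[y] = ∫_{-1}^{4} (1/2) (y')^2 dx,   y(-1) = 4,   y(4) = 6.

The Lagrangian is L = (1/2) (y')^2.
Compute ∂L/∂y = 0, ∂L/∂y' = y'.
The Euler-Lagrange equation d/dx(∂L/∂y') − ∂L/∂y = 0 reduces to
    y'' = 0.
Its general solution is
    y(x) = A x + B,
with A, B fixed by the endpoint conditions.
Applying the endpoint conditions y(-1) = 4 and y(4) = 6: solve A·-1 + B = 4 and A·4 + B = 6. Subtracting gives A(4 − -1) = 6 − 4, so A = 2/5, and B = 4 − A·-1 = 22/5. Therefore
    y(x) = (2/5) x + 22/5.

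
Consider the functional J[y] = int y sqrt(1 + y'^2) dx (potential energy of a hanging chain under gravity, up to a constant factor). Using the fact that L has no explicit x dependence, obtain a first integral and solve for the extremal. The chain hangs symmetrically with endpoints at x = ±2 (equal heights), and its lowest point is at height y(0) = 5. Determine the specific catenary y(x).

The Lagrangian L(y, y') = y sqrt(1 + y'^2) has no explicit x dependence, so the Beltrami identity applies:
    L − y' ∂L/∂y' = C.
Compute ∂L/∂y' = y · y' / sqrt(1 + y'^2). Then
    L − y' ∂L/∂y'
    = y sqrt(1 + y'^2) − y · y'^2 / sqrt(1 + y'^2)
    = y (1 + y'^2 − y'^2) / sqrt(1 + y'^2)
    = y / sqrt(1 + y'^2) = C.
Squaring gives y^2 = C^2 (1 + y'^2), i.e.
    y'^2 = y^2 / C^2 − 1.
Separating variables,
    dy / sqrt(y^2 − C^2) = dx / C,
and integrating gives arccosh(y / C) = (x − a)/C, so
    y(x) = C cosh((x − a)/C),
the catenary. The constants C and a are fixed by the two endpoint conditions (and, for the hanging-chain problem, the length constraint selects C).
Now fit the given data. The endpoints x = ±2 are symmetric at equal height, so the catenary is even about its minimum: a = 0 and y(x) = C cosh(x/C). The lowest point is y(0) = C cosh(0) = C, and we are told y(0) = 5, so C = 5. Therefore
    y(x) = 5 cosh(x/5),
and at the endpoints
    y(±2) = 5 cosh(2/5).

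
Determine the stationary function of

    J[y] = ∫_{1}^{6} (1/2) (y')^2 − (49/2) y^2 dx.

The Lagrangian is L = (1/2) (y')^2 − (49/2) y^2.
Compute ∂L/∂y = -49y, ∂L/∂y' = y'.
The Euler-Lagrange equation d/dx(∂L/∂y') − ∂L/∂y = 0 reduces to
    y'' + 49 y = 0.
Its general solution is
    y(x) = A sin(7x) + B cos(7x),
with A, B fixed by the endpoint conditions.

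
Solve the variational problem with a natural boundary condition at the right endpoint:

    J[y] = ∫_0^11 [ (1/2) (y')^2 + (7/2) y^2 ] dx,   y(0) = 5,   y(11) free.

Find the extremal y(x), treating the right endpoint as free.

The Lagrangian L = (1/2) (y')^2 + (7/2) y^2 gives
    ∂L/∂y = 7 y,   ∂L/∂y' = y'.
Euler-Lagrange: y'' − 7 y = 0.
With k = sqrt(7), the general solution is
    y(x) = A cosh(sqrt(7) x) + B sinh(sqrt(7) x).
Fixed left endpoint y(0) = 5 ⇒ A = 5.
The right endpoint x = 11 is free, so the natural (transversality) condition is ∂L/∂y' |_{x=11} = 0, i.e. y'(11) = 0.
Compute y'(x) = A k sinh(k x) + B k cosh(k x), so
    y'(11) = A k sinh(k·11) + B k cosh(k·11) = 0
    ⇒ B = −A tanh(k·11) = − 5 tanh(sqrt(7)·11).
Therefore the extremal is
    y(x) = 5 cosh(sqrt(7) x) − 5 tanh(sqrt(7)·11) sinh(sqrt(7) x).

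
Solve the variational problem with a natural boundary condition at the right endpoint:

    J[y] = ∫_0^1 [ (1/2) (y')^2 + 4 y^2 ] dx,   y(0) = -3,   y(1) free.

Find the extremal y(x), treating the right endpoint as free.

The Lagrangian L = (1/2) (y')^2 + 4 y^2 gives
    ∂L/∂y = 8 y,   ∂L/∂y' = y'.
Euler-Lagrange: y'' − 8 y = 0.
With k = sqrt(8), the general solution is
    y(x) = A cosh(sqrt(8) x) + B sinh(sqrt(8) x).
Fixed left endpoint y(0) = -3 ⇒ A = -3.
The right endpoint x = 1 is free, so the natural (transversality) condition is ∂L/∂y' |_{x=1} = 0, i.e. y'(1) = 0.
Compute y'(x) = A k sinh(k x) + B k cosh(k x), so
    y'(1) = A k sinh(k·1) + B k cosh(k·1) = 0
    ⇒ B = −A tanh(k·1) = 3 tanh(sqrt(8)·1).
Therefore the extremal is
    y(x) = −3 cosh(sqrt(8) x) + 3 tanh(sqrt(8)·1) sinh(sqrt(8) x).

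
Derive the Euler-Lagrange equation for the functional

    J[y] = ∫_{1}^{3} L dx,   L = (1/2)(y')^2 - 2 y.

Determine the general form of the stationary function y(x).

The Lagrangian is L = (1/2)(y')^2 - 2 y.
∂L/∂y = -2.
∂L/∂y' = y'.
The Euler-Lagrange equation d/dx(∂L/∂y') − ∂L/∂y = 0 becomes:
    y'' + 2 = 0
General solution: y(x) = -x^2 + A x + B, where A and B are arbitrary constants fixed by the endpoint conditions.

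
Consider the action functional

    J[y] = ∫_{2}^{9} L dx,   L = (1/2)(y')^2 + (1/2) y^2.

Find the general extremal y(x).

The Lagrangian is L = (1/2)(y')^2 + (1/2) y^2.
∂L/∂y = y.
∂L/∂y' = y'.
The Euler-Lagrange equation d/dx(∂L/∂y') − ∂L/∂y = 0 becomes:
    y'' - y = 0
General solution: y(x) = A e^x + B e^(-x), where A and B are arbitrary constants fixed by the endpoint conditions.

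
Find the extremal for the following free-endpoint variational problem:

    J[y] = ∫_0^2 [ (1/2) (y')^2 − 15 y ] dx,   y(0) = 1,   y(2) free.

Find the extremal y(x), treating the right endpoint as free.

The Lagrangian L = (1/2) (y')^2 − 15 y gives
    ∂L/∂y = −15,   ∂L/∂y' = y'.
Euler-Lagrange: d/dx(y') − (−15) = 0, i.e. y'' + 15 = 0, so
    y(x) = −(15/2) x^2 + C1 x + C2.
Fixed left endpoint y(0) = 1 ⇒ C2 = 1.
The right endpoint x = 2 is free, so the natural (transversality) condition is ∂L/∂y' |_{x=2} = 0, i.e. y'(2) = 0.
Compute y'(x) = −15 x + C1, so y'(2) = −30 + C1 = 0 ⇒ C1 = 30.
Therefore the extremal is
    y(x) = −(15/2) x^2 + 30 x + 1.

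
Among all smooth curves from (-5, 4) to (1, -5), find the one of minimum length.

Arc-length functional: J[y] = ∫ sqrt(1 + (y')^2) dx.
Lagrangian L = sqrt(1 + (y')^2) has no explicit y dependence, so ∂L/∂y = 0 and the Euler-Lagrange equation gives
    d/dx( y' / sqrt(1 + (y')^2) ) = 0  ⇒  y' / sqrt(1 + (y')^2) = const.
Hence y' is constant, so y(x) is affine.
Fitting the endpoints (-5, 4) and (1, -5):
    slope m = ((-5) − 4) / (1 − (-5)) = -3/2,
    intercept c = 4 − m·(-5) = -7/2.
Extremal: y(x) = (-3/2) x - 7/2.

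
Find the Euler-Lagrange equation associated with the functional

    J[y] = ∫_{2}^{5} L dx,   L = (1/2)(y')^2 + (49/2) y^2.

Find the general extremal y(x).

The Lagrangian is L = (1/2)(y')^2 + (49/2) y^2.
∂L/∂y = 49y.
∂L/∂y' = y'.
The Euler-Lagrange equation d/dx(∂L/∂y') − ∂L/∂y = 0 becomes:
    y'' - 49 y = 0
General solution: y(x) = A e^(7x) + B e^(-7x), where A and B are arbitrary constants fixed by the endpoint conditions.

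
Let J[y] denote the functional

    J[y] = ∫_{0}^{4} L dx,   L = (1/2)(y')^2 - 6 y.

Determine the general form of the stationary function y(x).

The Lagrangian is L = (1/2)(y')^2 - 6 y.
∂L/∂y = -6.
∂L/∂y' = y'.
The Euler-Lagrange equation d/dx(∂L/∂y') − ∂L/∂y = 0 becomes:
    y'' + 6 = 0
General solution: y(x) = -3 x^2 + A x + B, where A and B are arbitrary constants fixed by the endpoint conditions.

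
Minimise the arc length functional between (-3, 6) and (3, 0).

Arc-length functional: J[y] = ∫ sqrt(1 + (y')^2) dx.
Lagrangian L = sqrt(1 + (y')^2) has no explicit y dependence, so ∂L/∂y = 0 and the Euler-Lagrange equation gives
    d/dx( y' / sqrt(1 + (y')^2) ) = 0  ⇒  y' / sqrt(1 + (y')^2) = const.
Hence y' is constant, so y(x) is affine.
Fitting the endpoints (-3, 6) and (3, 0):
    slope m = (0 − 6) / (3 − (-3)) = -1,
    intercept c = 6 − m·(-3) = 3.
Extremal: y(x) = -x + 3.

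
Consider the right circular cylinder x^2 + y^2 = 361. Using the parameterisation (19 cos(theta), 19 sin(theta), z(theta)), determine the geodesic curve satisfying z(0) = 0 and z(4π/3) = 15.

Parameterise the cylinder of radius R = 19 as
    r(θ) = (19 cos θ, 19 sin θ, z(θ)).
The arc-length element is
    ds = sqrt(361 + (dz/dθ)^2) dθ,
so the Lagrangian is L = sqrt(361 + z'^2).
L depends on z' only, not on z or θ, so ∂L/∂z = 0 and
    ∂L/∂z' = z' / sqrt(361 + z'^2).
The Euler-Lagrange equation gives
    d/dθ( z' / sqrt(361 + z'^2) ) = 0,
so z' is constant. Integrating once:
    z(θ) = a θ + b,
a helix on the cylinder (a straight line when the cylinder is unrolled). The constants a, b are determined by the endpoint conditions.
With endpoint conditions z(0) = 0 and z(4π/3) = 15: from z(0) = b we get b = 0, and a·4π/3 + 0 = 15 gives a = 45/(4π), so
    z(θ) = (45/(4π)) θ.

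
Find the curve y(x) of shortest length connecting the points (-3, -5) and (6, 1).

Arc-length functional: J[y] = ∫ sqrt(1 + (y')^2) dx.
Lagrangian L = sqrt(1 + (y')^2) has no explicit y dependence, so ∂L/∂y = 0 and the Euler-Lagrange equation gives
    d/dx( y' / sqrt(1 + (y')^2) ) = 0  ⇒  y' / sqrt(1 + (y')^2) = const.
Hence y' is constant, so y(x) is affine.
Fitting the endpoints (-3, -5) and (6, 1):
    slope m = (1 − (-5)) / (6 − (-3)) = 2/3,
    intercept c = (-5) − m·(-3) = -3.
Extremal: y(x) = (2/3) x - 3.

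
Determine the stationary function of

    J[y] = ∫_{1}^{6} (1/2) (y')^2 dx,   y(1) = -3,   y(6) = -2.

The Lagrangian is L = (1/2) (y')^2.
Compute ∂L/∂y = 0, ∂L/∂y' = y'.
The Euler-Lagrange equation d/dx(∂L/∂y') − ∂L/∂y = 0 reduces to
    y'' = 0.
Its general solution is
    y(x) = A x + B,
with A, B fixed by the endpoint conditions.
Applying the endpoint conditions y(1) = -3 and y(6) = -2: solve A·1 + B = -3 and A·6 + B = -2. Subtracting gives A(6 − 1) = -2 − -3, so A = 1/5, and B = -3 − A·1 = -16/5. Therefore
    y(x) = (1/5) x - 16/5.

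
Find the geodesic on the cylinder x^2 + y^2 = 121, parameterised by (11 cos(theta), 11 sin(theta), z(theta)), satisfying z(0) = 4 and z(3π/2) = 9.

Parameterise the cylinder of radius R = 11 as
    r(θ) = (11 cos θ, 11 sin θ, z(θ)).
The arc-length element is
    ds = sqrt(121 + (dz/dθ)^2) dθ,
so the Lagrangian is L = sqrt(121 + z'^2).
L depends on z' only, not on z or θ, so ∂L/∂z = 0 and
    ∂L/∂z' = z' / sqrt(121 + z'^2).
The Euler-Lagrange equation gives
    d/dθ( z' / sqrt(121 + z'^2) ) = 0,
so z' is constant. Integrating once:
    z(θ) = a θ + b,
a helix on the cylinder (a straight line when the cylinder is unrolled). The constants a, b are determined by the endpoint conditions.
With endpoint conditions z(0) = 4 and z(3π/2) = 9: from z(0) = b we get b = 4, and a·3π/2 + 4 = 9 gives a = 10/(3π), so
    z(θ) = (10/(3π)) θ + 4.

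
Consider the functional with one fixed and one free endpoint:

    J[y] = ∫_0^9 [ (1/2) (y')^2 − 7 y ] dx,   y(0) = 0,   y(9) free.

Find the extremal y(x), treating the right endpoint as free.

The Lagrangian L = (1/2) (y')^2 − 7 y gives
    ∂L/∂y = −7,   ∂L/∂y' = y'.
Euler-Lagrange: d/dx(y') − (−7) = 0, i.e. y'' + 7 = 0, so
    y(x) = −(7/2) x^2 + C1 x + C2.
Fixed left endpoint y(0) = 0 ⇒ C2 = 0.
The right endpoint x = 9 is free, so the natural (transversality) condition is ∂L/∂y' |_{x=9} = 0, i.e. y'(9) = 0.
Compute y'(x) = −7 x + C1, so y'(9) = −63 + C1 = 0 ⇒ C1 = 63.
Therefore the extremal is
    y(x) = −(7/2) x^2 + 63 x.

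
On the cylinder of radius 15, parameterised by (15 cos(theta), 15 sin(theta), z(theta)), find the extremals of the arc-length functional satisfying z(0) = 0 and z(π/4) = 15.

Parameterise the cylinder of radius R = 15 as
    r(θ) = (15 cos θ, 15 sin θ, z(θ)).
The arc-length element is
    ds = sqrt(225 + (dz/dθ)^2) dθ,
so the Lagrangian is L = sqrt(225 + z'^2).
L depends on z' only, not on z or θ, so ∂L/∂z = 0 and
    ∂L/∂z' = z' / sqrt(225 + z'^2).
The Euler-Lagrange equation gives
    d/dθ( z' / sqrt(225 + z'^2) ) = 0,
so z' is constant. Integrating once:
    z(θ) = a θ + b,
a helix on the cylinder (a straight line when the cylinder is unrolled). The constants a, b are determined by the endpoint conditions.
With endpoint conditions z(0) = 0 and z(π/4) = 15: from z(0) = b we get b = 0, and a·π/4 + 0 = 15 gives a = 60/π, so
    z(θ) = (60/π) θ.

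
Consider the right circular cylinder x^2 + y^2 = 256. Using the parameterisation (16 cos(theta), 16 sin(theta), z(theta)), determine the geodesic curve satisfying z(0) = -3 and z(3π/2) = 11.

Parameterise the cylinder of radius R = 16 as
    r(θ) = (16 cos θ, 16 sin θ, z(θ)).
The arc-length element is
    ds = sqrt(256 + (dz/dθ)^2) dθ,
so the Lagrangian is L = sqrt(256 + z'^2).
L depends on z' only, not on z or θ, so ∂L/∂z = 0 and
    ∂L/∂z' = z' / sqrt(256 + z'^2).
The Euler-Lagrange equation gives
    d/dθ( z' / sqrt(256 + z'^2) ) = 0,
so z' is constant. Integrating once:
    z(θ) = a θ + b,
a helix on the cylinder (a straight line when the cylinder is unrolled). The constants a, b are determined by the endpoint conditions.
With endpoint conditions z(0) = -3 and z(3π/2) = 11: from z(0) = b we get b = -3, and a·3π/2 + -3 = 11 gives a = 28/(3π), so
    z(θ) = (28/(3π)) θ − 3.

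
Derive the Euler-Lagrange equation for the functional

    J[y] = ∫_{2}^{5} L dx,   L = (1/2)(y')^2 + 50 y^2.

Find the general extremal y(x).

The Lagrangian is L = (1/2)(y')^2 + 50 y^2.
∂L/∂y = 100y.
∂L/∂y' = y'.
The Euler-Lagrange equation d/dx(∂L/∂y') − ∂L/∂y = 0 becomes:
    y'' - 100 y = 0
General solution: y(x) = A e^(10x) + B e^(-10x), where A and B are arbitrary constants fixed by the endpoint conditions.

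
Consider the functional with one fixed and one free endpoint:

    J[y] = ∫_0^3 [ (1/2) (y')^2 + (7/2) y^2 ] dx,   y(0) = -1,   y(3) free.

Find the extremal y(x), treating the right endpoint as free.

The Lagrangian L = (1/2) (y')^2 + (7/2) y^2 gives
    ∂L/∂y = 7 y,   ∂L/∂y' = y'.
Euler-Lagrange: y'' − 7 y = 0.
With k = sqrt(7), the general solution is
    y(x) = A cosh(sqrt(7) x) + B sinh(sqrt(7) x).
Fixed left endpoint y(0) = -1 ⇒ A = -1.
The right endpoint x = 3 is free, so the natural (transversality) condition is ∂L/∂y' |_{x=3} = 0, i.e. y'(3) = 0.
Compute y'(x) = A k sinh(k x) + B k cosh(k x), so
    y'(3) = A k sinh(k·3) + B k cosh(k·3) = 0
    ⇒ B = −A tanh(k·3) = tanh(sqrt(7)·3).
Therefore the extremal is
    y(x) = −cosh(sqrt(7) x) + tanh(sqrt(7)·3) sinh(sqrt(7) x).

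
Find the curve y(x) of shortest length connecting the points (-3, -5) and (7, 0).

Arc-length functional: J[y] = ∫ sqrt(1 + (y')^2) dx.
Lagrangian L = sqrt(1 + (y')^2) has no explicit y dependence, so ∂L/∂y = 0 and the Euler-Lagrange equation gives
    d/dx( y' / sqrt(1 + (y')^2) ) = 0  ⇒  y' / sqrt(1 + (y')^2) = const.
Hence y' is constant, so y(x) is affine.
Fitting the endpoints (-3, -5) and (7, 0):
    slope m = (0 − (-5)) / (7 − (-3)) = 1/2,
    intercept c = (-5) − m·(-3) = -7/2.
Extremal: y(x) = (1/2) x - 7/2.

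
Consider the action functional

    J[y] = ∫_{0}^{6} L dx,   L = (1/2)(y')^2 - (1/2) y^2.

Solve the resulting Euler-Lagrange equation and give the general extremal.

The Lagrangian is L = (1/2)(y')^2 - (1/2) y^2.
∂L/∂y = -y.
∂L/∂y' = y'.
The Euler-Lagrange equation d/dx(∂L/∂y') − ∂L/∂y = 0 becomes:
    y'' + y = 0
General solution: y(x) = A sin(x) + B cos(x), where A and B are arbitrary constants fixed by the endpoint conditions.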